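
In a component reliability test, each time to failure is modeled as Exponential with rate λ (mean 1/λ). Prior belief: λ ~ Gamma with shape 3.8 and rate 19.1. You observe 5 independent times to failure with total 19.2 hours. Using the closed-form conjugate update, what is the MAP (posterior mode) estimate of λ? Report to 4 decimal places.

With a Gamma(shape α, rate β) prior on the exponential rate λ, the posterior after n observations with total T = Σxᵢ is Gamma(α+n, β+T).
Posterior: Gamma(3.8+5, 19.1+19.2) = Gamma(8.8, 38.3).
Mode = (α−1)/β = 0.2037.

0.2037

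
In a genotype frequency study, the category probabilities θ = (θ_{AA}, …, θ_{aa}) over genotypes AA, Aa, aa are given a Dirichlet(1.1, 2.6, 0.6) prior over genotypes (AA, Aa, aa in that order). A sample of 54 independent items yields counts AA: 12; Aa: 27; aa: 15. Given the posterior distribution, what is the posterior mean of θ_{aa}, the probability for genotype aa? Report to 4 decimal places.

0.2676

The Dirichlet prior is conjugate to the Multinomial likelihood: each posterior αⱼ = prior αⱼ + observed count nⱼ.
Posterior concentration: (13.1, 29.6, 15.6), total = 58.3.
E[θ_{aa}|data] = α_{aa}/Σα = 15.6/58.3 = 0.2676.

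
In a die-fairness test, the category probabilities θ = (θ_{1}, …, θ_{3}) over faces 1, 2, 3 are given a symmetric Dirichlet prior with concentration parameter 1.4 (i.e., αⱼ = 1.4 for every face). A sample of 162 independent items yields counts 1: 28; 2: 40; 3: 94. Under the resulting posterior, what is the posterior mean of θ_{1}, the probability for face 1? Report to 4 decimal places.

The Dirichlet prior is conjugate to the Multinomial likelihood: each posterior αⱼ = prior αⱼ + observed count nⱼ.
Posterior concentration: (29.4, 41.4, 95.4), total = 166.2.
E[θ_{1}|data] = α_{1}/Σα = 29.4/166.2 = 0.1769.

0.1769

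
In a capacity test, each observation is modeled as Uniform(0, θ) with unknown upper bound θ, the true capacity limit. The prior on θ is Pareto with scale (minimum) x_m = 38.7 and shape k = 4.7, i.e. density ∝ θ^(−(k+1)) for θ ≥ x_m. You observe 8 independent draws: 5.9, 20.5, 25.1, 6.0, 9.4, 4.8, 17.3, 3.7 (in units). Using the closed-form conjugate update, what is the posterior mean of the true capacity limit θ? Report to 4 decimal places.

A Pareto(scale x_m, shape k) prior on the upper bound θ of Uniform(0, θ) is conjugate: posterior is Pareto(max(x_m, max xᵢ), k + n).
Sample maximum = 25.1; prior scale x_m = 38.7 → posterior scale = max = 38.7.
Posterior shape = 4.7 + 8 = 12.7.
E[θ|data] = k·x_m/(k−1) = 12.7·38.7/11.7 = 42.0077.

42.0077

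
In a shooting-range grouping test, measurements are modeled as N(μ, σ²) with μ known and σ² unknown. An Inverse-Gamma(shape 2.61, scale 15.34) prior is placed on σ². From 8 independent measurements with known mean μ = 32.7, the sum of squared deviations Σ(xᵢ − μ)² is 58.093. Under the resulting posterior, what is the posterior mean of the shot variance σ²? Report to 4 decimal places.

7.9120

With known mean μ and an Inverse-Gamma(α, β) prior on σ², the Normal likelihood is conjugate: posterior is Inv-Gamma(α + n/2, β + Σ(xᵢ−μ)²/2).
Posterior: Inv-Gamma(2.61 + 8/2, 15.34 + 58.093/2) = Inv-Gamma(6.61, 44.3865).
E[σ²|data] = β/(α−1) = 44.3865/5.61 = 7.9120.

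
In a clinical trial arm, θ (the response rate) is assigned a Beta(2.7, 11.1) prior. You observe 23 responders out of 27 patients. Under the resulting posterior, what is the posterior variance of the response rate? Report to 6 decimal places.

0.005577

The Beta prior is conjugate to a Binomial/Bernoulli likelihood; the update adds successes to α and failures to β.
Posterior: Beta(α+k, β+n−k) = Beta(2.7+23, 11.1+4) = Beta(25.7, 15.1).
Var = αβ/((α+β)²(α+β+1)) = 25.7·15.1/(40.8²·41.8) = 0.005577.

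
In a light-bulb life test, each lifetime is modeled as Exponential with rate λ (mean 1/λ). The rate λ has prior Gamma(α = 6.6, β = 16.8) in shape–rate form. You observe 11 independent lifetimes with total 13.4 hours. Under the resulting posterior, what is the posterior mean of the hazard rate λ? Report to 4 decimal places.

0.5828

With a Gamma(shape α, rate β) prior on the exponential rate λ, the posterior after n observations with total T = Σxᵢ is Gamma(α+n, β+T).
Posterior: Gamma(6.6+11, 16.8+13.4) = Gamma(17.6, 30.2).
Posterior mean of λ = α/β = 17.6/30.2 = 0.5828.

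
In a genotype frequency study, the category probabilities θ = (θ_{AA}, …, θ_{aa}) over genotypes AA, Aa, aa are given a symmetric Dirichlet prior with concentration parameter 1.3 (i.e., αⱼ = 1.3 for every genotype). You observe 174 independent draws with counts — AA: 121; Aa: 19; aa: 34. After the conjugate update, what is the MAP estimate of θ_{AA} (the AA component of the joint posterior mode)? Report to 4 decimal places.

0.6935

The Dirichlet prior is conjugate to the Multinomial likelihood: each posterior αⱼ = prior αⱼ + observed count nⱼ.
Posterior concentration: (122.3, 20.3, 35.3), total = 177.9.
Joint mode component: (α_{AA}−1)/(Σα−K) = 121.3/174.9 = 0.6935.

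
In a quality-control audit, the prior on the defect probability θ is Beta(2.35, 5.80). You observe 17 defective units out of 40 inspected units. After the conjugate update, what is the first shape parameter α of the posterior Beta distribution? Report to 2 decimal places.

The Beta prior is conjugate to a Binomial/Bernoulli likelihood; the update adds successes to α and failures to β.
Posterior: Beta(α+k, β+n−k) = Beta(2.35+17, 5.80+23) = Beta(19.35, 28.80).
Posterior α = 19.35.

19.35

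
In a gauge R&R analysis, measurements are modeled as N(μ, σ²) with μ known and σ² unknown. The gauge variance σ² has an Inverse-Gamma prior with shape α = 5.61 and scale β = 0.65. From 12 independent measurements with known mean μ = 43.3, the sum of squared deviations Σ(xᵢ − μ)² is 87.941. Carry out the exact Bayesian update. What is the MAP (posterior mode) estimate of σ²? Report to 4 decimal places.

3.5385

With known mean μ and an Inverse-Gamma(α, β) prior on σ², the Normal likelihood is conjugate: posterior is Inv-Gamma(α + n/2, β + Σ(xᵢ−μ)²/2).
Posterior: Inv-Gamma(5.61 + 12/2, 0.65 + 87.941/2) = Inv-Gamma(11.61, 44.6205).
Mode = β/(α+1) = 44.6205/12.61 = 3.5385.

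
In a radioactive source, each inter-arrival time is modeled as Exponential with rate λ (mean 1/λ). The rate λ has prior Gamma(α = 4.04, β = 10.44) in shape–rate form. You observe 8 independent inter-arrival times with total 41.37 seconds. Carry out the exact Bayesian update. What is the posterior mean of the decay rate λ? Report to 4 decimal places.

With a Gamma(shape α, rate β) prior on the exponential rate λ, the posterior after n observations with total T = Σxᵢ is Gamma(α+n, β+T).
Posterior: Gamma(4.04+8, 10.44+41.37) = Gamma(12.04, 51.81).
Posterior mean of λ = α/β = 12.04/51.81 = 0.2324.

0.2324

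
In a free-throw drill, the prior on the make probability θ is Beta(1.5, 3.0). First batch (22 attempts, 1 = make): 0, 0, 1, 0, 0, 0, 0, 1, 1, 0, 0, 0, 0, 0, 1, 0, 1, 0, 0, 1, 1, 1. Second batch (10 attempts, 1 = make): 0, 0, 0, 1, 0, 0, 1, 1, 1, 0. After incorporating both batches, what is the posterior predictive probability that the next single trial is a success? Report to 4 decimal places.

The Beta prior is conjugate to a Binomial/Bernoulli likelihood; the update adds successes to α and failures to β.
After batch 1: Beta(1.5+8, 3.0+14) = Beta(9.5, 17.0).
After batch 2: Beta(9.5+4, 17.0+6) = Beta(13.5, 23.0).
For a single future Bernoulli trial, P(success | data) = α/(α+β) = 0.3699.

0.3699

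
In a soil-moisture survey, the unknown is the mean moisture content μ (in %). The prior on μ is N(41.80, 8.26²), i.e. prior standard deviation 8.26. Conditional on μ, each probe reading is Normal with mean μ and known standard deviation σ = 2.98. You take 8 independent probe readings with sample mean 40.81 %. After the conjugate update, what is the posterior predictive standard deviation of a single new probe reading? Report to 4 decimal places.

3.1580

For Normal data with known variance σ², a Normal(μ₀, σ₀²) prior on μ is conjugate. Posterior precision = 1/σ₀² + n/σ²; posterior mean is the precision-weighted average of μ₀ and x̄.
σ₀² = 8.26² = 68.2276, σ² = 2.98² = 8.8804; σ² + n·σ₀² = 8.8804 + 8·68.2276 = 554.7012.
Posterior precision = 1/σ₀² + n/σ² = 1/68.2276 + 8/8.8804 = (σ² + n·σ₀²)/(σ₀²σ²) = 554.7012/(68.2276·8.8804); posterior variance σₙ² = σ₀²σ²/(σ² + n·σ₀²) = 68.2276·8.8804/554.7012 = 1.092279.
Predictive variance for one new observation = σₙ² + σ² = 68.2276·8.8804/554.7012 + 8.8804 = σ²·(σ₀² + 554.7012)/554.7012 = 8.8804·622.9288/554.7012 = 9.972679; SD = √(8.8804·622.9288/554.7012) = 3.1580.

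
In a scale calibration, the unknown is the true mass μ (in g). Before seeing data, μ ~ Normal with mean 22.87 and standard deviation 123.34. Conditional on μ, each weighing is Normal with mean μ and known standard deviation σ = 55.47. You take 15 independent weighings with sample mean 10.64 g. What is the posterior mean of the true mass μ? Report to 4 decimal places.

For Normal data with known variance σ², a Normal(μ₀, σ₀²) prior on μ is conjugate. Posterior precision = 1/σ₀² + n/σ²; posterior mean is the precision-weighted average of μ₀ and x̄.
n·x̄ = 15·10.64 = 159.6.
σ₀² = 123.34² = 15212.7556, σ² = 55.47² = 3076.9209; σ² + n·σ₀² = 3076.9209 + 15·15212.7556 = 231268.2549.
Posterior mean = (μ₀/σ₀² + n·x̄/σ²)/(1/σ₀² + n/σ²) = (σ²·μ₀ + σ₀²·n·x̄)/(σ² + n·σ₀²) = (3076.9209·22.87 + 15212.7556·159.6)/231268.2549 = 2498324.974743/231268.2549 = 10.8027.

10.8027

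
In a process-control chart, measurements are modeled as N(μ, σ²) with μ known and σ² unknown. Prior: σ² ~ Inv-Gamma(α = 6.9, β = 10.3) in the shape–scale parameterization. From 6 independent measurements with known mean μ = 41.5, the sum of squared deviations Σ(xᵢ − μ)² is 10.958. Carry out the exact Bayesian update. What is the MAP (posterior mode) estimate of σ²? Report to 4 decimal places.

With known mean μ and an Inverse-Gamma(α, β) prior on σ², the Normal likelihood is conjugate: posterior is Inv-Gamma(α + n/2, β + Σ(xᵢ−μ)²/2).
Posterior: Inv-Gamma(6.9 + 6/2, 10.3 + 10.958/2) = Inv-Gamma(9.90, 15.7790).
Mode = β/(α+1) = 15.7790/10.90 = 1.4476.

1.4476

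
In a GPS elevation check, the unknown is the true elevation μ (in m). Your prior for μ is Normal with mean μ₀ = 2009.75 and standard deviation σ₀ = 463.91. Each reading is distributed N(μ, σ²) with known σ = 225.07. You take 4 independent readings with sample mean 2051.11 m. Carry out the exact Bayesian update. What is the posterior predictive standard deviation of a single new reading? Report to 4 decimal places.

For Normal data with known variance σ², a Normal(μ₀, σ₀²) prior on μ is conjugate. Posterior precision = 1/σ₀² + n/σ²; posterior mean is the precision-weighted average of μ₀ and x̄.
σ₀² = 463.91² = 215212.4881, σ² = 225.07² = 50656.5049; σ² + n·σ₀² = 50656.5049 + 4·215212.4881 = 911506.4573.
Posterior precision = 1/σ₀² + n/σ² = 1/215212.4881 + 4/50656.5049 = (σ² + n·σ₀²)/(σ₀²σ²) = 911506.4573/(215212.4881·50656.5049); posterior variance σₙ² = σ₀²σ²/(σ² + n·σ₀²) = 215212.4881·50656.5049/911506.4573 = 11960.323891.
Predictive variance for one new observation = σₙ² + σ² = 215212.4881·50656.5049/911506.4573 + 50656.5049 = σ²·(σ₀² + 911506.4573)/911506.4573 = 50656.5049·1126718.9454/911506.4573 = 62616.828791; SD = √(50656.5049·1126718.9454/911506.4573) = 250.2335.

250.2335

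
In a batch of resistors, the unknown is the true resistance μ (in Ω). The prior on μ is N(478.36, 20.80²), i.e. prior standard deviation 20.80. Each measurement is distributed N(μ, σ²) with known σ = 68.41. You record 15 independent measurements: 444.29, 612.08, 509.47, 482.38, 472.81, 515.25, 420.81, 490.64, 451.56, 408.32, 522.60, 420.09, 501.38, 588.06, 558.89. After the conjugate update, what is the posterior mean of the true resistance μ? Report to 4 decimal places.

487.0066

For Normal data with known variance σ², a Normal(μ₀, σ₀²) prior on μ is conjugate. Posterior precision = 1/σ₀² + n/σ²; posterior mean is the precision-weighted average of μ₀ and x̄.
Σxᵢ = 444.29 + 612.08 + 509.47 + 482.38 + 472.81 + 515.25 + 420.81 + 490.64 + 451.56 + 408.32 + 522.60 + 420.09 + 501.38 + 588.06 + 558.89 = 7398.63, so n·x̄ = 7398.63.
σ₀² = 20.80² = 432.64, σ² = 68.41² = 4679.9281; σ² + n·σ₀² = 4679.9281 + 15·432.64 = 11169.5281.
Posterior mean = (μ₀/σ₀² + n·x̄/σ²)/(1/σ₀² + n/σ²) = (σ²·μ₀ + σ₀²·n·x̄)/(σ² + n·σ₀²) = (4679.9281·478.36 + 432.64·7398.63)/11169.5281 = 5439633.689116/11169.5281 = 487.0066.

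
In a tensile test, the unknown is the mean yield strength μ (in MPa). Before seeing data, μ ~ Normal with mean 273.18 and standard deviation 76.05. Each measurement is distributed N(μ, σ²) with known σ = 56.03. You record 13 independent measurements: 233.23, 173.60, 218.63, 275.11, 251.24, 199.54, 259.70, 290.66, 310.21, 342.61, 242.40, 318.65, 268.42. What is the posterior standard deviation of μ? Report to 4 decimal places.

For Normal data with known variance σ², a Normal(μ₀, σ₀²) prior on μ is conjugate. Posterior precision = 1/σ₀² + n/σ²; posterior mean is the precision-weighted average of μ₀ and x̄.
σ₀² = 76.05² = 5783.6025, σ² = 56.03² = 3139.3609; σ² + n·σ₀² = 3139.3609 + 13·5783.6025 = 78326.1934.
Posterior precision = 1/σ₀² + n/σ² = 1/5783.6025 + 13/3139.3609 = (σ² + n·σ₀²)/(σ₀²σ²) = 78326.1934/(5783.6025·3139.3609); posterior variance σₙ² = σ₀²σ²/(σ² + n·σ₀²) = 5783.6025·3139.3609/78326.1934 = 231.810264.
Posterior SD = √σₙ² = √(5783.6025·3139.3609/78326.1934) = 15.2253.

15.2253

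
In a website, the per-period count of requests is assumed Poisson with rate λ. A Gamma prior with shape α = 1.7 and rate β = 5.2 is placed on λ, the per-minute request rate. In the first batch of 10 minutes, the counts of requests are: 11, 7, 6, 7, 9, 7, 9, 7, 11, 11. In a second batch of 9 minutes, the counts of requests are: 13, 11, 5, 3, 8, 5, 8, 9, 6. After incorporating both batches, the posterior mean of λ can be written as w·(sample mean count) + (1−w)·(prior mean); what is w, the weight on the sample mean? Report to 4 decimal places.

0.7851

With a Gamma(shape α, rate β) prior, the Poisson likelihood is conjugate: the posterior is Gamma(α + ΣXᵢ, β + n).
Total number of minutes: n = 10 + 9 = 19.
Posterior mean = (α₀+S)/(β₀+n) = [n/(β₀+n)]·(S/n) + [β₀/(β₀+n)]·(α₀/β₀), so only n and β₀ enter the weight.
Weight on data w = n/(β₀+n) = 19/(5.2+19) = 19/24.2 = 0.7851.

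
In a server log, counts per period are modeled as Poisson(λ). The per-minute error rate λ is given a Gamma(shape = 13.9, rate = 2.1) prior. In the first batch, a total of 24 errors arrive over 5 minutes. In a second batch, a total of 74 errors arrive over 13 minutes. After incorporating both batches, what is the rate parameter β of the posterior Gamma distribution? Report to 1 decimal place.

With a Gamma(shape α, rate β) prior, the Poisson likelihood is conjugate: the posterior is Gamma(α + ΣXᵢ, β + n).
After batch 1: Gamma(α+S, β+n) = Gamma(13.9+24, 2.1+5) = Gamma(37.9, 7.1).
After batch 2: Gamma(α+S, β+n) = Gamma(37.9+74, 7.1+13) = Gamma(111.9, 20.1).
Posterior β = 20.1.

20.1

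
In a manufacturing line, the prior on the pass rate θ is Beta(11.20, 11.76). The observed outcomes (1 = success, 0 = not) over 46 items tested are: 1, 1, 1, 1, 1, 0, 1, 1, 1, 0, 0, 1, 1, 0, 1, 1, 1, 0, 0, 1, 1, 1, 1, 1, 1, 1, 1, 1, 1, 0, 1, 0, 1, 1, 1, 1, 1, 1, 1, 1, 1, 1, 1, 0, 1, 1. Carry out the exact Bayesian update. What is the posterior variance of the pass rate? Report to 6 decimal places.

0.003008

The Beta prior is conjugate to a Binomial/Bernoulli likelihood; the update adds successes to α and failures to β.
Posterior: Beta(α+k, β+n−k) = Beta(11.20+37, 11.76+9) = Beta(48.20, 20.76).
Var = αβ/((α+β)²(α+β+1)) = 48.20·20.76/(68.96²·69.96) = 0.003008.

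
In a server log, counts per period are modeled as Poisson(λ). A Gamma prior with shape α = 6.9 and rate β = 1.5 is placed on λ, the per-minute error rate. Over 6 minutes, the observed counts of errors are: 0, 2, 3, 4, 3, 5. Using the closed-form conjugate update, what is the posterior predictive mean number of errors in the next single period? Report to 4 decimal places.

With a Gamma(shape α, rate β) prior, the Poisson likelihood is conjugate: the posterior is Gamma(α + ΣXᵢ, β + n).
Sum of counts S = 17 over n = 6 minutes.
Posterior: Gamma(α+S, β+n) = Gamma(6.9+17, 1.5+6) = Gamma(23.9, 7.5).
The predictive distribution for one future period is NegBinom with mean α/β = 3.1867.

3.1867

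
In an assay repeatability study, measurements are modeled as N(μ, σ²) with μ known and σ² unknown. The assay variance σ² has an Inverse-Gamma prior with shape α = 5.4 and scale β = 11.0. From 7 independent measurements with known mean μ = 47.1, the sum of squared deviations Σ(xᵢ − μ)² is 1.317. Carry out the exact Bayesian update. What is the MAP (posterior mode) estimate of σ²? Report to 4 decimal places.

With known mean μ and an Inverse-Gamma(α, β) prior on σ², the Normal likelihood is conjugate: posterior is Inv-Gamma(α + n/2, β + Σ(xᵢ−μ)²/2).
Posterior: Inv-Gamma(5.4 + 7/2, 11.0 + 1.317/2) = Inv-Gamma(8.90, 11.6585).
Mode = β/(α+1) = 11.6585/9.90 = 1.1776.

1.1776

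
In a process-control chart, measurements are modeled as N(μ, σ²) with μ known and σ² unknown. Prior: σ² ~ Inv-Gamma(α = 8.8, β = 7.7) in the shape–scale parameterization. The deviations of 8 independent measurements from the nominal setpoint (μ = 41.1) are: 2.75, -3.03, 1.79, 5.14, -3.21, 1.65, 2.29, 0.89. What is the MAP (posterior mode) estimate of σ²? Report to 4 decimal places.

With known mean μ and an Inverse-Gamma(α, β) prior on σ², the Normal likelihood is conjugate: posterior is Inv-Gamma(α + n/2, β + Σ(xᵢ−μ)²/2).
Σ(xᵢ−μ)² = (2.75)² + (-3.03)² + (1.79)² + (5.14)² + (-3.21)² + (1.65)² + (2.29)² + (0.89)² = 65.4299.
Posterior: Inv-Gamma(8.8 + 8/2, 7.7 + 65.4299/2) = Inv-Gamma(12.80, 40.41495).
Mode = β/(α+1) = 40.41495/13.80 = 2.9286.

2.9286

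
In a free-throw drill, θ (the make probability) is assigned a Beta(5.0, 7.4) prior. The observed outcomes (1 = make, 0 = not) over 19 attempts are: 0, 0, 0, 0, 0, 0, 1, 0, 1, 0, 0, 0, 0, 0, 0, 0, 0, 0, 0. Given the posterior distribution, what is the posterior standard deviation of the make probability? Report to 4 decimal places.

0.0731

The Beta prior is conjugate to a Binomial/Bernoulli likelihood; the update adds successes to α and failures to β.
Posterior: Beta(α+k, β+n−k) = Beta(5.0+2, 7.4+17) = Beta(7.0, 24.4).
Var = αβ/((α+β)²(α+β+1)) = 7.0·24.4/(31.4²·32.4) = 0.00534667; SD = √0.00534667 = 0.0731.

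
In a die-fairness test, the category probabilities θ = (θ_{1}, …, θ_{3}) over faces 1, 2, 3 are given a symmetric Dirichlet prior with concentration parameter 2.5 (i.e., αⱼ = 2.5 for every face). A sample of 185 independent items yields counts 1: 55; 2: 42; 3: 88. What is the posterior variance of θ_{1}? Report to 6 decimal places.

The Dirichlet prior is conjugate to the Multinomial likelihood: each posterior αⱼ = prior αⱼ + observed count nⱼ.
Posterior concentration: (57.5, 44.5, 90.5), total = 192.5.
Var[θ_j] = α_j(Σα−α_j)/((Σα)²(Σα+1)) = 57.5·135.0/(192.5²·193.5) = 0.001083.

0.001083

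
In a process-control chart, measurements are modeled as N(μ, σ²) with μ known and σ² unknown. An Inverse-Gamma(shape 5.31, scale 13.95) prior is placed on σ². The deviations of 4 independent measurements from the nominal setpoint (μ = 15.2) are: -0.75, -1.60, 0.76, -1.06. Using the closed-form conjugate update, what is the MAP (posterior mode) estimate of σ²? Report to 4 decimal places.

1.9689

With known mean μ and an Inverse-Gamma(α, β) prior on σ², the Normal likelihood is conjugate: posterior is Inv-Gamma(α + n/2, β + Σ(xᵢ−μ)²/2).
Σ(xᵢ−μ)² = (-0.75)² + (-1.60)² + (0.76)² + (-1.06)² = 4.8237.
Posterior: Inv-Gamma(5.31 + 4/2, 13.95 + 4.8237/2) = Inv-Gamma(7.31, 16.36185).
Mode = β/(α+1) = 16.36185/8.31 = 1.9689.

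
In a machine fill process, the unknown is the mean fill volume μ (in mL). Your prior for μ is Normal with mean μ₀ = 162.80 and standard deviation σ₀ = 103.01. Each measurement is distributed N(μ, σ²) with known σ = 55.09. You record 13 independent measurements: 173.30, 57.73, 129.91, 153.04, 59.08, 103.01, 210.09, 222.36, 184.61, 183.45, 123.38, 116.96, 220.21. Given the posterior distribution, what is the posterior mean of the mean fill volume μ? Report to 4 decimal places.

For Normal data with known variance σ², a Normal(μ₀, σ₀²) prior on μ is conjugate. Posterior precision = 1/σ₀² + n/σ²; posterior mean is the precision-weighted average of μ₀ and x̄.
Σxᵢ = 173.30 + 57.73 + 129.91 + 153.04 + 59.08 + 103.01 + 210.09 + 222.36 + 184.61 + 183.45 + 123.38 + 116.96 + 220.21 = 1937.13, so n·x̄ = 1937.13.
σ₀² = 103.01² = 10611.0601, σ² = 55.09² = 3034.9081; σ² + n·σ₀² = 3034.9081 + 13·10611.0601 = 140978.6894.
Posterior mean = (μ₀/σ₀² + n·x̄/σ²)/(1/σ₀² + n/σ²) = (σ²·μ₀ + σ₀²·n·x̄)/(σ² + n·σ₀²) = (3034.9081·162.80 + 10611.0601·1937.13)/140978.6894 = 21049085.890193/140978.6894 = 149.3069.

149.3069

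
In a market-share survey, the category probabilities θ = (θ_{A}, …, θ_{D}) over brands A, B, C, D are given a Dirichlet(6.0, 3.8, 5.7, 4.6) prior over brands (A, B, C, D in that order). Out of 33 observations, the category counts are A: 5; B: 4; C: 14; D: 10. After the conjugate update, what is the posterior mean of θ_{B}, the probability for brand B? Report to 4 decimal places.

0.1469

The Dirichlet prior is conjugate to the Multinomial likelihood: each posterior αⱼ = prior αⱼ + observed count nⱼ.
Posterior concentration: (11.0, 7.8, 19.7, 14.6), total = 53.1.
E[θ_{B}|data] = α_{B}/Σα = 7.8/53.1 = 0.1469.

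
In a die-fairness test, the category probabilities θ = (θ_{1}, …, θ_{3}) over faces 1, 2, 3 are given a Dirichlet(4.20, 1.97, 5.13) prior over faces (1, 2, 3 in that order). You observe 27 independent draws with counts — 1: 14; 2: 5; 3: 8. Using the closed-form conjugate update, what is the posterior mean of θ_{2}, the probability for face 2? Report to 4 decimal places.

The Dirichlet prior is conjugate to the Multinomial likelihood: each posterior αⱼ = prior αⱼ + observed count nⱼ.
Posterior concentration: (18.20, 6.97, 13.13), total = 38.30.
E[θ_{2}|data] = α_{2}/Σα = 6.97/38.30 = 0.1820.

0.1820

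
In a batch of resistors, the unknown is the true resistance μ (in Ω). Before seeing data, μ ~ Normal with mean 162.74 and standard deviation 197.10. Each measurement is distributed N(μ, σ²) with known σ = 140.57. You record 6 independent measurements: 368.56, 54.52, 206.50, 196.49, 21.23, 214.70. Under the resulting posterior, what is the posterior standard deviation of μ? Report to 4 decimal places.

55.0995

For Normal data with known variance σ², a Normal(μ₀, σ₀²) prior on μ is conjugate. Posterior precision = 1/σ₀² + n/σ²; posterior mean is the precision-weighted average of μ₀ and x̄.
σ₀² = 197.10² = 38848.41, σ² = 140.57² = 19759.9249; σ² + n·σ₀² = 19759.9249 + 6·38848.41 = 252850.3849.
Posterior precision = 1/σ₀² + n/σ² = 1/38848.41 + 6/19759.9249 = (σ² + n·σ₀²)/(σ₀²σ²) = 252850.3849/(38848.41·19759.9249); posterior variance σₙ² = σ₀²σ²/(σ² + n·σ₀²) = 38848.41·19759.9249/252850.3849 = 3035.952128.
Posterior SD = √σₙ² = √(38848.41·19759.9249/252850.3849) = 55.0995.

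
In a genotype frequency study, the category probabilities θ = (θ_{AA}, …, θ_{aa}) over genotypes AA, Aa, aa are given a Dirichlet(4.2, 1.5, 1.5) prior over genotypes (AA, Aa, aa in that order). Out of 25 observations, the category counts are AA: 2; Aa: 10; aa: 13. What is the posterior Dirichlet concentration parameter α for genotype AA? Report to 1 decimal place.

6.2

The Dirichlet prior is conjugate to the Multinomial likelihood: each posterior αⱼ = prior αⱼ + observed count nⱼ.
Posterior concentration: (6.2, 11.5, 14.5), total = 32.2.
α_{AA} = 4.2 + 2 = 6.2.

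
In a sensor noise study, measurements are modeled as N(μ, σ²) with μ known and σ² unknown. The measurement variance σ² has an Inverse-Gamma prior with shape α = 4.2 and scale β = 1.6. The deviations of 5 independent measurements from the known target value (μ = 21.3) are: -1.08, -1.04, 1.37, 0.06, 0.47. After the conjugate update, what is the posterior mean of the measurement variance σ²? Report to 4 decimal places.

With known mean μ and an Inverse-Gamma(α, β) prior on σ², the Normal likelihood is conjugate: posterior is Inv-Gamma(α + n/2, β + Σ(xᵢ−μ)²/2).
Σ(xᵢ−μ)² = (-1.08)² + (-1.04)² + (1.37)² + (0.06)² + (0.47)² = 4.3494.
Posterior: Inv-Gamma(4.2 + 5/2, 1.6 + 4.3494/2) = Inv-Gamma(6.70, 3.77470).
E[σ²|data] = β/(α−1) = 3.77470/5.70 = 0.6622.

0.6622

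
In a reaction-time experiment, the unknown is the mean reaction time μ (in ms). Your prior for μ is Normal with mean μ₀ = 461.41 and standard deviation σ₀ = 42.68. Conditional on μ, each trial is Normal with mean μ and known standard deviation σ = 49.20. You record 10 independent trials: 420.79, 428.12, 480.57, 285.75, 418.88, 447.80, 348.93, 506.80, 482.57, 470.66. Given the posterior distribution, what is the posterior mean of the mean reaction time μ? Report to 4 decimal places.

432.8785

For Normal data with known variance σ², a Normal(μ₀, σ₀²) prior on μ is conjugate. Posterior precision = 1/σ₀² + n/σ²; posterior mean is the precision-weighted average of μ₀ and x̄.
Σxᵢ = 420.79 + 428.12 + 480.57 + 285.75 + 418.88 + 447.80 + 348.93 + 506.80 + 482.57 + 470.66 = 4290.87, so n·x̄ = 4290.87.
σ₀² = 42.68² = 1821.5824, σ² = 49.20² = 2420.64; σ² + n·σ₀² = 2420.64 + 10·1821.5824 = 20636.464.
Posterior mean = (μ₀/σ₀² + n·x̄/σ²)/(1/σ₀² + n/σ²) = (σ²·μ₀ + σ₀²·n·x̄)/(σ² + n·σ₀²) = (2420.64·461.41 + 1821.5824·4290.87)/20636.464 = 8933080.775088/20636.464 = 432.8785.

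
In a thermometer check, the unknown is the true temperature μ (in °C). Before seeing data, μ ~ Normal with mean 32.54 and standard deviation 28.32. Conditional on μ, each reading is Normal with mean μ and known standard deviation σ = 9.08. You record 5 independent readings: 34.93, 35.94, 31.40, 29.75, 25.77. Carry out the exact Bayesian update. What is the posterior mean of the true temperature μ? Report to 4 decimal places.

For Normal data with known variance σ², a Normal(μ₀, σ₀²) prior on μ is conjugate. Posterior precision = 1/σ₀² + n/σ²; posterior mean is the precision-weighted average of μ₀ and x̄.
Σxᵢ = 34.93 + 35.94 + 31.40 + 29.75 + 25.77 = 157.79, so n·x̄ = 157.79.
σ₀² = 28.32² = 802.0224, σ² = 9.08² = 82.4464; σ² + n·σ₀² = 82.4464 + 5·802.0224 = 4092.5584.
Posterior mean = (μ₀/σ₀² + n·x̄/σ²)/(1/σ₀² + n/σ²) = (σ²·μ₀ + σ₀²·n·x̄)/(σ² + n·σ₀²) = (82.4464·32.54 + 802.0224·157.79)/4092.5584 = 129233.920352/4092.5584 = 31.5778.

31.5778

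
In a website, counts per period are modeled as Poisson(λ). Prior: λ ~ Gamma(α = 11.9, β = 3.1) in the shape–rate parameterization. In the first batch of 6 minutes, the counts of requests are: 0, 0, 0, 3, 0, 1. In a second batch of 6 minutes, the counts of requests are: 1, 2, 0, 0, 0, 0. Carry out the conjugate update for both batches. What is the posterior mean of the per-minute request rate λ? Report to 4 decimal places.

With a Gamma(shape α, rate β) prior, the Poisson likelihood is conjugate: the posterior is Gamma(α + ΣXᵢ, β + n).
Batch 1: sum of counts S = 4 over n = 6 minutes.
After batch 1: Gamma(α+S, β+n) = Gamma(11.9+4, 3.1+6) = Gamma(15.9, 9.1).
Batch 2: sum of counts S = 3 over n = 6 minutes.
After batch 2: Gamma(α+S, β+n) = Gamma(15.9+3, 9.1+6) = Gamma(18.9, 15.1).
Posterior mean = α/β = 18.9/15.1 = 1.2517.

1.2517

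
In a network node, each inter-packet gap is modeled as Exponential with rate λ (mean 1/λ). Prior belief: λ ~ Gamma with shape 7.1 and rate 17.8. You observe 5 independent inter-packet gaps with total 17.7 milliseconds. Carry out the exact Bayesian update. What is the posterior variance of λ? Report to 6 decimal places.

0.009601

With a Gamma(shape α, rate β) prior on the exponential rate λ, the posterior after n observations with total T = Σxᵢ is Gamma(α+n, β+T).
Posterior: Gamma(7.1+5, 17.8+17.7) = Gamma(12.1, 35.5).
Var = α/β² = 0.009601.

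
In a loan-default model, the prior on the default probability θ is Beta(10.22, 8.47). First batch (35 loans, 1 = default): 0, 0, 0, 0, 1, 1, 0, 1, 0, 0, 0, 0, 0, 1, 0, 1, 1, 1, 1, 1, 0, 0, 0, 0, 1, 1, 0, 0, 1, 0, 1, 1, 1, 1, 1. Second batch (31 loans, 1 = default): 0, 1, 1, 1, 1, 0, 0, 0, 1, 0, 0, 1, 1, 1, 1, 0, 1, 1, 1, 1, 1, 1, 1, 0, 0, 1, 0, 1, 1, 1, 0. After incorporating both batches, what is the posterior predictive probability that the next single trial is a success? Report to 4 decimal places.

The Beta prior is conjugate to a Binomial/Bernoulli likelihood; the update adds successes to α and failures to β.
After batch 1: Beta(10.22+17, 8.47+18) = Beta(27.22, 26.47).
After batch 2: Beta(27.22+20, 26.47+11) = Beta(47.22, 37.47).
For a single future Bernoulli trial, P(success | data) = α/(α+β) = 0.5576.

0.5576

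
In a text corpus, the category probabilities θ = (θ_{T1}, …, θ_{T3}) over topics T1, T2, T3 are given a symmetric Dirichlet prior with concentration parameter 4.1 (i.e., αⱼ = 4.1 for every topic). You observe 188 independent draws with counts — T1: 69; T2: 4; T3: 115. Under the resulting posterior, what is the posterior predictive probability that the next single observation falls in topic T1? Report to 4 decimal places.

The Dirichlet prior is conjugate to the Multinomial likelihood: each posterior αⱼ = prior αⱼ + observed count nⱼ.
Posterior concentration: (73.1, 8.1, 119.1), total = 200.3.
P(next = T1 | data) = α_{T1}/Σα = 0.3650.

0.3650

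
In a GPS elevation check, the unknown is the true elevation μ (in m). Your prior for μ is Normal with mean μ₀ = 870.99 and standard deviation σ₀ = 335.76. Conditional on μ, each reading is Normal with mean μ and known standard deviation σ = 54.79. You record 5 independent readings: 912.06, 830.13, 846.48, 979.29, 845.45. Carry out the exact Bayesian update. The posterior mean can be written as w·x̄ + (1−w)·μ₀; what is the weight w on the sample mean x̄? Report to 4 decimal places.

0.9947

For Normal data with known variance σ², a Normal(μ₀, σ₀²) prior on μ is conjugate. Posterior precision = 1/σ₀² + n/σ²; posterior mean is the precision-weighted average of μ₀ and x̄.
σ₀² = 335.76² = 112734.7776, σ² = 54.79² = 3001.9441. Prior precision 1/σ₀² = 1/112734.7776; data precision n/σ² = 5/3001.9441.
w = (n/σ²)/(1/σ₀² + n/σ²) = n·σ₀²/(σ² + n·σ₀²) = 5·112734.7776/(3001.9441 + 5·112734.7776) = 563673.888/566675.8321 = 0.9947.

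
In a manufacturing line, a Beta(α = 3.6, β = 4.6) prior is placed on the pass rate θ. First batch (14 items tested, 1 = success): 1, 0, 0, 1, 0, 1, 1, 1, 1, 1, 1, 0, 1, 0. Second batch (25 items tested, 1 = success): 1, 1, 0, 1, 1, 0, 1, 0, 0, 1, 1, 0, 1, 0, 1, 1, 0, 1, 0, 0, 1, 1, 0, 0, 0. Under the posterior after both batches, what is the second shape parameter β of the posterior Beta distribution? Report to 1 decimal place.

21.6

The Beta prior is conjugate to a Binomial/Bernoulli likelihood; the update adds successes to α and failures to β.
After batch 1: Beta(3.6+9, 4.6+5) = Beta(12.6, 9.6).
After batch 2: Beta(12.6+13, 9.6+12) = Beta(25.6, 21.6).
Posterior β = 21.6.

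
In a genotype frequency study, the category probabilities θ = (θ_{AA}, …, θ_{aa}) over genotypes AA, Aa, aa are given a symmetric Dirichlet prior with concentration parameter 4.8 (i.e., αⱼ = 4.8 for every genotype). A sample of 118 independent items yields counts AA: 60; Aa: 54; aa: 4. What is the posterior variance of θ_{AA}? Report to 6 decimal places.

0.001873

The Dirichlet prior is conjugate to the Multinomial likelihood: each posterior αⱼ = prior αⱼ + observed count nⱼ.
Posterior concentration: (64.8, 58.8, 8.8), total = 132.4.
Var[θ_j] = α_j(Σα−α_j)/((Σα)²(Σα+1)) = 64.8·67.6/(132.4²·133.4) = 0.001873.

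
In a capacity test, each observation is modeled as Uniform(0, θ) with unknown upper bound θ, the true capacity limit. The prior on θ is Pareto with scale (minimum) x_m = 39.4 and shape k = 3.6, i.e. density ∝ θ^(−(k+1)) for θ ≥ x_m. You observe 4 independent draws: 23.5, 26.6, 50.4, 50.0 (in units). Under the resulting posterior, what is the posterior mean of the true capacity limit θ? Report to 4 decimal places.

A Pareto(scale x_m, shape k) prior on the upper bound θ of Uniform(0, θ) is conjugate: posterior is Pareto(max(x_m, max xᵢ), k + n).
Sample maximum = 50.4; prior scale x_m = 39.4 → posterior scale = max = 50.4.
Posterior shape = 3.6 + 4 = 7.6.
E[θ|data] = k·x_m/(k−1) = 7.6·50.4/6.6 = 58.0364.

58.0364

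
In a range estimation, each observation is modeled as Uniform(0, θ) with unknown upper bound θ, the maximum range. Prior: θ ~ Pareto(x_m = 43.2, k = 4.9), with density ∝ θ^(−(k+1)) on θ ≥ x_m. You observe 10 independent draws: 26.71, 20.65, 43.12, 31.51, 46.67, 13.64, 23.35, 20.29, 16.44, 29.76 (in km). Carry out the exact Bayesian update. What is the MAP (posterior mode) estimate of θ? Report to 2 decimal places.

46.67

A Pareto(scale x_m, shape k) prior on the upper bound θ of Uniform(0, θ) is conjugate: posterior is Pareto(max(x_m, max xᵢ), k + n).
Sample maximum = 46.67; prior scale x_m = 43.2 → posterior scale = max = 46.67.
Posterior shape = 4.9 + 10 = 14.9.
The Pareto density is decreasing on [x_m, ∞), so the mode is x_m = 46.67.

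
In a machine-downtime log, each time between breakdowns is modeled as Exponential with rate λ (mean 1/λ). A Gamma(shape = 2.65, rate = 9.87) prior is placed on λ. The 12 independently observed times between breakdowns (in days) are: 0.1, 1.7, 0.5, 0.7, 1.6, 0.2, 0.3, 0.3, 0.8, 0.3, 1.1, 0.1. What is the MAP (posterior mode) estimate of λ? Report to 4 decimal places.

0.7769

With a Gamma(shape α, rate β) prior on the exponential rate λ, the posterior after n observations with total T = Σxᵢ is Gamma(α+n, β+T).
Sum of observations T = 7.7 days; n = 12.
Posterior: Gamma(2.65+12, 9.87+7.7) = Gamma(14.65, 17.57).
Mode = (α−1)/β = 0.7769.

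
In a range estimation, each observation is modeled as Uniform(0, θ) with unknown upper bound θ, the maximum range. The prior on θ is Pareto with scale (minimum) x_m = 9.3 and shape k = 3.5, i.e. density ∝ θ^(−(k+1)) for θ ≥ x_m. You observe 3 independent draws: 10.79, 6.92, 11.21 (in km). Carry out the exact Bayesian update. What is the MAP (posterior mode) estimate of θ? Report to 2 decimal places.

A Pareto(scale x_m, shape k) prior on the upper bound θ of Uniform(0, θ) is conjugate: posterior is Pareto(max(x_m, max xᵢ), k + n).
Sample maximum = 11.21; prior scale x_m = 9.3 → posterior scale = max = 11.21.
Posterior shape = 3.5 + 3 = 6.5.
The Pareto density is decreasing on [x_m, ∞), so the mode is x_m = 11.21.

11.21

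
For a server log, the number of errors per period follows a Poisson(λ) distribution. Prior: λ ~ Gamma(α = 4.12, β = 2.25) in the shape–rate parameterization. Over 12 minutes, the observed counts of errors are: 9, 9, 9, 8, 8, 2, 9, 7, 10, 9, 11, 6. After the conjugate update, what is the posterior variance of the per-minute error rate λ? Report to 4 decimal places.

0.4980

With a Gamma(shape α, rate β) prior, the Poisson likelihood is conjugate: the posterior is Gamma(α + ΣXᵢ, β + n).
Sum of counts S = 97 over n = 12 minutes.
Posterior: Gamma(α+S, β+n) = Gamma(4.12+97, 2.25+12) = Gamma(101.12, 14.25).
Var = α/β² = 101.12/14.25² = 0.4980.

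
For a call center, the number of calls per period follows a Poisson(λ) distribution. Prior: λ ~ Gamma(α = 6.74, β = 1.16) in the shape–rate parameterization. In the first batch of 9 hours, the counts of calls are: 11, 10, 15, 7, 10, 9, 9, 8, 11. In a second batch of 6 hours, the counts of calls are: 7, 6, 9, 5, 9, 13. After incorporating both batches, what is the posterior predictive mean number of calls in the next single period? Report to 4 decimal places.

9.0186

With a Gamma(shape α, rate β) prior, the Poisson likelihood is conjugate: the posterior is Gamma(α + ΣXᵢ, β + n).
Batch 1: sum of counts S = 90 over n = 9 hours.
After batch 1: Gamma(α+S, β+n) = Gamma(6.74+90, 1.16+9) = Gamma(96.74, 10.16).
Batch 2: sum of counts S = 49 over n = 6 hours.
After batch 2: Gamma(α+S, β+n) = Gamma(96.74+49, 10.16+6) = Gamma(145.74, 16.16).
The predictive distribution for one future period is NegBinom with mean α/β = 9.0186.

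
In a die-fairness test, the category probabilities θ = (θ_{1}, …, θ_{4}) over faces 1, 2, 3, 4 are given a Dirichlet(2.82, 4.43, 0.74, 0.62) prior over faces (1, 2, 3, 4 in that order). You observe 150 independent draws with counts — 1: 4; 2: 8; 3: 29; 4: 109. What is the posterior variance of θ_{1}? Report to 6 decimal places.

The Dirichlet prior is conjugate to the Multinomial likelihood: each posterior αⱼ = prior αⱼ + observed count nⱼ.
Posterior concentration: (6.82, 12.43, 29.74, 109.62), total = 158.61.
Var[θ_j] = α_j(Σα−α_j)/((Σα)²(Σα+1)) = 6.82·151.79/(158.61²·159.61) = 0.000258.

0.000258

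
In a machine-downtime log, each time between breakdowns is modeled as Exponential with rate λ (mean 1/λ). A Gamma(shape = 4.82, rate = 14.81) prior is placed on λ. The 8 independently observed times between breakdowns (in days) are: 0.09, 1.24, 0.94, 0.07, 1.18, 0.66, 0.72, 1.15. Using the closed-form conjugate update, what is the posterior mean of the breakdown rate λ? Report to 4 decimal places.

0.6146

With a Gamma(shape α, rate β) prior on the exponential rate λ, the posterior after n observations with total T = Σxᵢ is Gamma(α+n, β+T).
Sum of observations T = 6.05 days; n = 8.
Posterior: Gamma(4.82+8, 14.81+6.05) = Gamma(12.82, 20.86).
Posterior mean of λ = α/β = 12.82/20.86 = 0.6146.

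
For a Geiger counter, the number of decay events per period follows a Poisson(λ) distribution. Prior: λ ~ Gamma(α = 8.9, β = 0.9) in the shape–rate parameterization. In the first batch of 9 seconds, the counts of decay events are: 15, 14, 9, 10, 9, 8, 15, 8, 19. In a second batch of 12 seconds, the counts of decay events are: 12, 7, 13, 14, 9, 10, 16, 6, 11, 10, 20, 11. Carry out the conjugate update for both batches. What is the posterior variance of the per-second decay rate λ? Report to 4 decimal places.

With a Gamma(shape α, rate β) prior, the Poisson likelihood is conjugate: the posterior is Gamma(α + ΣXᵢ, β + n).
Batch 1: sum of counts S = 107 over n = 9 seconds.
After batch 1: Gamma(α+S, β+n) = Gamma(8.9+107, 0.9+9) = Gamma(115.9, 9.9).
Batch 2: sum of counts S = 139 over n = 12 seconds.
After batch 2: Gamma(α+S, β+n) = Gamma(115.9+139, 9.9+12) = Gamma(254.9, 21.9).
Var = α/β² = 254.9/21.9² = 0.5315.

0.5315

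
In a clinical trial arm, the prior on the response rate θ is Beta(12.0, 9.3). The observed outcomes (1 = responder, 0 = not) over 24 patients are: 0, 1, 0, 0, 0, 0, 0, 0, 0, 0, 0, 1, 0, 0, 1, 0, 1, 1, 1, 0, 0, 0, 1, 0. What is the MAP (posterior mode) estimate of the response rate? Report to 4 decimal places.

The Beta prior is conjugate to a Binomial/Bernoulli likelihood; the update adds successes to α and failures to β.
Posterior: Beta(α+k, β+n−k) = Beta(12.0+7, 9.3+17) = Beta(19.0, 26.3).
Mode of Beta(a,b) for a,b>1 is (a−1)/(a+b−2) = 18.0/43.3 = 0.4157.

0.4157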